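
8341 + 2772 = 11113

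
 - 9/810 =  - 1 + 89/90 = - 0.01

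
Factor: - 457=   -  457^1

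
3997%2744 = 1253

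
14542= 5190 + 9352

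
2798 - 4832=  - 2034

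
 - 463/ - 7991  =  463/7991 = 0.06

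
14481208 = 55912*259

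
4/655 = 4/655 = 0.01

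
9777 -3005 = 6772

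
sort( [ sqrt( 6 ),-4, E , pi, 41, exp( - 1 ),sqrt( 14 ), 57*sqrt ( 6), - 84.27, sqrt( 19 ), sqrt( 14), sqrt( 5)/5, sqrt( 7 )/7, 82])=[ - 84.27,-4,exp( - 1 ) , sqrt(7 )/7,sqrt( 5)/5, sqrt( 6), E,pi, sqrt(14),sqrt(14),sqrt(19), 41, 82,57*sqrt( 6) ] 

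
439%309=130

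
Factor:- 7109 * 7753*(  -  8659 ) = 477250110743 = 7^1*1237^1*7109^1 * 7753^1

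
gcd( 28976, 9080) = 8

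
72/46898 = 36/23449  =  0.00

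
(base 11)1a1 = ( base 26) 8O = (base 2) 11101000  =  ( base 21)b1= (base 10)232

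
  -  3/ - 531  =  1/177=0.01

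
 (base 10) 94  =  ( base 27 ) 3D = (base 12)7a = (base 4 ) 1132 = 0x5e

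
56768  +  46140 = 102908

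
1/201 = 1/201 = 0.00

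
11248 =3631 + 7617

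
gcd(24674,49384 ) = 2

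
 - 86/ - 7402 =43/3701= 0.01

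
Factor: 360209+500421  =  860630 =2^1*5^1* 89^1 *967^1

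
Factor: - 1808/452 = -4 = -2^2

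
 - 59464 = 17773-77237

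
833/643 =833/643 =1.30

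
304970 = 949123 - 644153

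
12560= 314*40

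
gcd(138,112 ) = 2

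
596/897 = 596/897 =0.66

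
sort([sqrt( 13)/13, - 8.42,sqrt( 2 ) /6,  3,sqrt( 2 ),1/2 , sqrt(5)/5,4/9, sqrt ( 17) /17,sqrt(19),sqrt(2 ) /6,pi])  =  [ - 8.42,sqrt( 2 )/6, sqrt(2 ) /6,sqrt( 17)/17, sqrt(13)/13, 4/9,sqrt( 5) /5,1/2 , sqrt(2 ),3, pi,sqrt( 19) ] 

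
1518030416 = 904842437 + 613187979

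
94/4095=94/4095 =0.02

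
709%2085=709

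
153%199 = 153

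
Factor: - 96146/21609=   -  2^1*3^( - 2)*7^(-4) * 48073^1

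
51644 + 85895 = 137539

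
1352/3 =450 + 2/3 = 450.67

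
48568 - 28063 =20505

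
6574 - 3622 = 2952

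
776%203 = 167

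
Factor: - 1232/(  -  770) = 2^3*5^(  -  1 ) = 8/5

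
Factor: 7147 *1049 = 7^1*1021^1*1049^1 =7497203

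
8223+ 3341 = 11564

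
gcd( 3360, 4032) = 672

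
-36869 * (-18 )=663642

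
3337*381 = 1271397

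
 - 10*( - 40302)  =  403020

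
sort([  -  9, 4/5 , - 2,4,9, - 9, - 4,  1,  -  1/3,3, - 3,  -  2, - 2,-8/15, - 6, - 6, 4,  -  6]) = [-9,  -  9, - 6, - 6, - 6, - 4,  -  3 ,  -  2, - 2, - 2, - 8/15, - 1/3, 4/5, 1,3,4,4, 9]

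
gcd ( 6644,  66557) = 1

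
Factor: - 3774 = -2^1*3^1*17^1*37^1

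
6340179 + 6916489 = 13256668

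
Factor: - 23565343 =-23565343^1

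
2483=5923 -3440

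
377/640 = 377/640= 0.59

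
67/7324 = 67/7324 = 0.01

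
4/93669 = 4/93669 = 0.00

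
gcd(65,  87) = 1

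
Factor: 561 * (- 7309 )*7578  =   - 2^1 * 3^3*11^1*17^1*421^1 * 7309^1 = - 31072444722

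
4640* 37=171680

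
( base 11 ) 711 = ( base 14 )455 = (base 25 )199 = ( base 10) 859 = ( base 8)1533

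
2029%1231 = 798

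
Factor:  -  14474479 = -67^1*216037^1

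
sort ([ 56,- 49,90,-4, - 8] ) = [  -  49, - 8, - 4, 56, 90 ]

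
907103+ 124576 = 1031679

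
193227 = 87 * 2221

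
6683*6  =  40098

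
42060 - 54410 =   -  12350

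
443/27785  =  443/27785 = 0.02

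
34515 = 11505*3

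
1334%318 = 62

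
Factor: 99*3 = 3^3*11^1 = 297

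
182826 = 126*1451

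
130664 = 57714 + 72950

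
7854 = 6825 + 1029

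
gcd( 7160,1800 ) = 40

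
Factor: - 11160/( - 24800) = 2^( - 2 )*3^2*5^( - 1 ) =9/20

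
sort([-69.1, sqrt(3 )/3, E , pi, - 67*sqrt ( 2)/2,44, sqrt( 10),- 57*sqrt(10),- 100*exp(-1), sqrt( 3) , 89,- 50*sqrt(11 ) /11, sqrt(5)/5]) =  [ - 57*sqrt( 10 ),- 69.1,-67*sqrt( 2 )/2,-100 * exp( - 1 ), - 50*  sqrt( 11 )/11,sqrt( 5) /5,sqrt( 3 )/3 , sqrt(3 ),E,pi , sqrt(10),44 , 89]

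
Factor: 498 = 2^1*3^1*83^1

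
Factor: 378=2^1 * 3^3*7^1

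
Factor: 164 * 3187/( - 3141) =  - 2^2*3^(-2)*41^1* 349^( - 1)*3187^1 = -522668/3141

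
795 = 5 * 159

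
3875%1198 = 281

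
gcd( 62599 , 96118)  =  1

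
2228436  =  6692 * 333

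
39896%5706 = 5660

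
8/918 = 4/459 = 0.01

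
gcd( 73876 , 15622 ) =146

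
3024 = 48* 63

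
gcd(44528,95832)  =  968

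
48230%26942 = 21288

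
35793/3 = 11931 = 11931.00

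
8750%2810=320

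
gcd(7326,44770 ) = 814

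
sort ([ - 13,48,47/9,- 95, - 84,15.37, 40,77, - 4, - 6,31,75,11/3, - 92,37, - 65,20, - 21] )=[  -  95, - 92,- 84, - 65, - 21,  -  13,  -  6, - 4,11/3,47/9, 15.37,20,31, 37,40 , 48, 75, 77 ]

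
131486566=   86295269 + 45191297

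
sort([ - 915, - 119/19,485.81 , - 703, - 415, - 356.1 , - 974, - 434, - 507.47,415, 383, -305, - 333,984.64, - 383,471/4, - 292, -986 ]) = [ - 986, - 974, - 915, - 703 , - 507.47, - 434, - 415, - 383 , - 356.1, - 333, - 305, - 292 , - 119/19, 471/4,383,  415, 485.81, 984.64 ]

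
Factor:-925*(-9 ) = 8325  =  3^2*5^2*37^1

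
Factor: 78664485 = 3^1*5^1*23^1*228013^1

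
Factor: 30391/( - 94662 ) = -2^ ( - 1 )*3^( - 3 )*1753^( - 1) * 30391^1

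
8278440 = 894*9260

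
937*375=351375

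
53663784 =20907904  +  32755880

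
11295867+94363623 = 105659490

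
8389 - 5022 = 3367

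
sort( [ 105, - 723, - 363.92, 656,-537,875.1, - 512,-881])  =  [ - 881, - 723, - 537, - 512 , - 363.92,105,  656,875.1]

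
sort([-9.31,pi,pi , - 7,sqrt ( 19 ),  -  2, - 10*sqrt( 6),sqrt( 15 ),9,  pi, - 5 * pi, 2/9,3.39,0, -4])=[  -  10 * sqrt(6 ) , - 5*pi, -9.31,  -  7, - 4, - 2, 0 , 2/9, pi,pi, pi , 3.39,sqrt(15), sqrt( 19), 9 ]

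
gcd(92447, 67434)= 1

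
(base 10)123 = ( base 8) 173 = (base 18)6f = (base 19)69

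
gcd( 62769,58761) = 3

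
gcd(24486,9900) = 66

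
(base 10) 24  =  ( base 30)o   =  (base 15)19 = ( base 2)11000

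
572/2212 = 143/553 = 0.26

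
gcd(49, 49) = 49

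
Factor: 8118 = 2^1*3^2*11^1*41^1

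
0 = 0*27795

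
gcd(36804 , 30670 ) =6134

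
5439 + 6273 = 11712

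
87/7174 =87/7174 =0.01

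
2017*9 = 18153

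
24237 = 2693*9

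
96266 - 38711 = 57555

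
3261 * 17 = 55437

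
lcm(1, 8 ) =8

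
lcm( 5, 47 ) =235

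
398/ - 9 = -398/9  =  -  44.22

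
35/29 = 35/29 = 1.21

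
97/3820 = 97/3820 = 0.03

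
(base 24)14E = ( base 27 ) pb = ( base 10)686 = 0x2ae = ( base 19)1h2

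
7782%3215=1352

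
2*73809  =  147618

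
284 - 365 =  - 81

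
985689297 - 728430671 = 257258626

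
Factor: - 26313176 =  - 2^3  *19^1*331^1*523^1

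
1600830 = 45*35574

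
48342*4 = 193368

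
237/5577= 79/1859 = 0.04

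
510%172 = 166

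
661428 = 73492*9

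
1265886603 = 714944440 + 550942163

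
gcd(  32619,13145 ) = 1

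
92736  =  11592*8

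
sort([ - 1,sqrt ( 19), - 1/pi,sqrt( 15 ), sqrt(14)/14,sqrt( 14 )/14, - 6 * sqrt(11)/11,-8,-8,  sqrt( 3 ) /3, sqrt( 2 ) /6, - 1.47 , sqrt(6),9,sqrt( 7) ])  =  [ - 8 , - 8, - 6 * sqrt(11)/11 , - 1.47  , - 1, - 1/pi,sqrt(2) /6,sqrt(14) /14,sqrt(14 ) /14,sqrt(3)/3,sqrt( 6),sqrt(7),sqrt(15),sqrt(19), 9] 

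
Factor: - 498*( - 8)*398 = 2^5 * 3^1*83^1*199^1  =  1585632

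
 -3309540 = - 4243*780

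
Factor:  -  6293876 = - 2^2 * 17^1*92557^1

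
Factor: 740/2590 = 2/7 = 2^1*7^( - 1 ) 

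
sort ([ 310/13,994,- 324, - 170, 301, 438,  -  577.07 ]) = [-577.07, - 324,-170,  310/13 , 301, 438,994]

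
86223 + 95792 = 182015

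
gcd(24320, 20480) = 1280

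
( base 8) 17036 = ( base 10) 7710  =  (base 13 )3681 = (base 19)126f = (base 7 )31323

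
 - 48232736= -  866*55696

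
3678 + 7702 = 11380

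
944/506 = 472/253 = 1.87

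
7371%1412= 311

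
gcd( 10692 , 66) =66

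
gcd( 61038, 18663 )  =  3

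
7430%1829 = 114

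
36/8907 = 12/2969 = 0.00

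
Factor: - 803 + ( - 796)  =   - 1599 = -3^1*13^1*41^1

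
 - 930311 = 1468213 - 2398524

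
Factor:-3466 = -2^1*1733^1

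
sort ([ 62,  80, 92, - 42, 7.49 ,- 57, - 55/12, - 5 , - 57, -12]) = [ - 57, - 57 ,-42, - 12,-5, - 55/12,7.49,  62, 80, 92 ] 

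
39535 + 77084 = 116619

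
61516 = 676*91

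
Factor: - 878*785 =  - 2^1*5^1*157^1 * 439^1 = - 689230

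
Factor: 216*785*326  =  55276560 = 2^4*3^3*5^1*157^1*163^1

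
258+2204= 2462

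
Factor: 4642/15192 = 11/36 = 2^( - 2) * 3^( - 2)*11^1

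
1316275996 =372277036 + 943998960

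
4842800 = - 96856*(-50)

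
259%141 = 118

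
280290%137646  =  4998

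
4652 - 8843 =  - 4191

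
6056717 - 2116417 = 3940300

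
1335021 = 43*31047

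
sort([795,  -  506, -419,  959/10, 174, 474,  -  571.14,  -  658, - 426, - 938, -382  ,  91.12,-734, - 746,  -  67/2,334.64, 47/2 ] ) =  [ - 938, - 746,- 734, - 658, - 571.14, - 506, - 426,-419, - 382, - 67/2,  47/2,91.12,959/10, 174,334.64,  474,  795]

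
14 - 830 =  - 816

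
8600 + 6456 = 15056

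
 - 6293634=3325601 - 9619235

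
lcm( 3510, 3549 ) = 319410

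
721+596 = 1317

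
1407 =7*201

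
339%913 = 339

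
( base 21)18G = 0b1001110001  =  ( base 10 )625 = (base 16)271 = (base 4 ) 21301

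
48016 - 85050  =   - 37034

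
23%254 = 23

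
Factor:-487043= -283^1*1721^1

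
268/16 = 67/4 = 16.75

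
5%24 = 5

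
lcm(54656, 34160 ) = 273280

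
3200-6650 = -3450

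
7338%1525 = 1238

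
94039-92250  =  1789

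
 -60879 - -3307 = -57572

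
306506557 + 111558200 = 418064757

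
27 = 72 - 45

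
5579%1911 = 1757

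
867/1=867 = 867.00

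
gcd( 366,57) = 3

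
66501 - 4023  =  62478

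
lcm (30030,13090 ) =510510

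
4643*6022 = 27960146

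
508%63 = 4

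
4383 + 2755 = 7138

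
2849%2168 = 681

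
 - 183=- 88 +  - 95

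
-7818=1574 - 9392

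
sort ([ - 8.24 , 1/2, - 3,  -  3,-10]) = [- 10,-8.24, - 3,-3,1/2 ] 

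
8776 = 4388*2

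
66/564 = 11/94 = 0.12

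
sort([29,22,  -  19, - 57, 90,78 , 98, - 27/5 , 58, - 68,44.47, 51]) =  [  -  68, - 57 , - 19, - 27/5,22, 29,44.47,  51,58, 78, 90, 98] 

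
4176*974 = 4067424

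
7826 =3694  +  4132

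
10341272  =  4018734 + 6322538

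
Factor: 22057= 7^1 * 23^1*137^1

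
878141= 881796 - 3655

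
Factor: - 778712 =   -  2^3*11^1*8849^1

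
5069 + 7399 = 12468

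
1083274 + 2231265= 3314539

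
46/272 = 23/136 = 0.17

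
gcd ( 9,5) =1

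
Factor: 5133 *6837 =35094321=3^2*29^1* 43^1 * 53^1*59^1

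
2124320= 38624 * 55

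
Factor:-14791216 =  - 2^4*11^1 * 31^1*2711^1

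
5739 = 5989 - 250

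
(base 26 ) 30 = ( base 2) 1001110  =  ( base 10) 78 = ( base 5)303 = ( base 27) 2o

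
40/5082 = 20/2541 = 0.01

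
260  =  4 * 65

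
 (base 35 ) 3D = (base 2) 1110110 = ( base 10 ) 118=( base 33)3j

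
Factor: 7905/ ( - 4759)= - 3^1*5^1*17^1*31^1*4759^(-1)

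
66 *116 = 7656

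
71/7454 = 71/7454 =0.01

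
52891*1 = 52891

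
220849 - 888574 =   -  667725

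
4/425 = 4/425 =0.01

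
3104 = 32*97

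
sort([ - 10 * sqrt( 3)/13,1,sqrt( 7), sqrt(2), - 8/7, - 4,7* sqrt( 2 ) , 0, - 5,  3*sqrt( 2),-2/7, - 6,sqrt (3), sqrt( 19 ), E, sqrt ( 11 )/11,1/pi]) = [ - 6, - 5, - 4 , - 10*sqrt (3) /13, - 8/7, - 2/7,0, sqrt(11 )/11, 1/pi,1,sqrt(2 ),  sqrt(3),sqrt( 7),E, 3*sqrt(2), sqrt( 19), 7*sqrt(2)]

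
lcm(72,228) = 1368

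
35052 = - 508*(  -  69)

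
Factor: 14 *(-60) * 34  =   - 2^4*3^1  *5^1 *7^1 * 17^1 = - 28560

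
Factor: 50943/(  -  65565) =-3^(-1 )*5^(-1)*31^( - 1 )*47^(-1 )*16981^1   =  -  16981/21855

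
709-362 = 347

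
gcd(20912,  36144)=16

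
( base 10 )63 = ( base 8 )77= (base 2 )111111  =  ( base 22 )2J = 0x3F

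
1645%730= 185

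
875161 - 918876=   -  43715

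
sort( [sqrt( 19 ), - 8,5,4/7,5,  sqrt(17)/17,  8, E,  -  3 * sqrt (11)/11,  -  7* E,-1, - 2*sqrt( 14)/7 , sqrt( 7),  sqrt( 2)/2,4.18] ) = [ - 7*E,-8, - 2*sqrt (14) /7, - 1,  -  3*sqrt (11)/11 , sqrt (17 ) /17, 4/7 , sqrt( 2)/2,  sqrt ( 7 ),E , 4.18,sqrt ( 19 ),5,5,8 ]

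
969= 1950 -981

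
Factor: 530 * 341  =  180730= 2^1*5^1*11^1 * 31^1*53^1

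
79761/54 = 26587/18 = 1477.06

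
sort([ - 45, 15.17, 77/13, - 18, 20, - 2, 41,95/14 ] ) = [ - 45, - 18, - 2,77/13, 95/14,15.17, 20, 41] 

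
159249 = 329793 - 170544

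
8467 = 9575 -1108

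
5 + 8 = 13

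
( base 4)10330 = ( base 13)1b4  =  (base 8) 474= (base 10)316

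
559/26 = 21+1/2 = 21.50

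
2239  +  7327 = 9566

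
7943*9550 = 75855650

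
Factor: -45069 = -3^1*83^1*181^1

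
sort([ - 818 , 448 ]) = [ - 818,448 ] 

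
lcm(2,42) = 42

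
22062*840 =18532080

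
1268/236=317/59 = 5.37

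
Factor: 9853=59^1*167^1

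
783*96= 75168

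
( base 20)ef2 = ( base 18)103G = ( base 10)5902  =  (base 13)28C0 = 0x170e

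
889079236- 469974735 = 419104501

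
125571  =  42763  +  82808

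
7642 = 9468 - 1826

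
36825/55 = 7365/11   =  669.55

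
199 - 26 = 173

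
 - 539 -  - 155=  - 384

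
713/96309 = 713/96309= 0.01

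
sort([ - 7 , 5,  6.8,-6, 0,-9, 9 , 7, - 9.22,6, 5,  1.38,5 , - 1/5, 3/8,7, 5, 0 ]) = [  -  9.22, - 9,  -  7,  -  6, - 1/5, 0  ,  0,3/8 , 1.38, 5,5,5,5,  6,6.8,7,7, 9 ] 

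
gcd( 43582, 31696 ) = 3962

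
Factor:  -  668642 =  - 2^1*13^1*25717^1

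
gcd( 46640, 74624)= 9328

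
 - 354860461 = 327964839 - 682825300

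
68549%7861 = 5661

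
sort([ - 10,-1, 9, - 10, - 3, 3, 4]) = [-10, - 10, - 3,-1, 3, 4 , 9 ] 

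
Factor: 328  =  2^3*41^1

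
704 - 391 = 313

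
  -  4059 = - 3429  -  630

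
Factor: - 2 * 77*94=  -  14476 = - 2^2*7^1*11^1*47^1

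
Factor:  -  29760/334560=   -  62/697 =- 2^1 * 17^(- 1)*31^1*41^ (  -  1 )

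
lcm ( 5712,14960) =314160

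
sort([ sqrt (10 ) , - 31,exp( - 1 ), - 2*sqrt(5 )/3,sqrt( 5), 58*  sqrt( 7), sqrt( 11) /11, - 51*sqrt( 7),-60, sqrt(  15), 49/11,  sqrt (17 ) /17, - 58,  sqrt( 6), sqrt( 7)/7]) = [ - 51*sqrt( 7),-60, - 58,-31, - 2*sqrt(5 )/3, sqrt( 17) /17, sqrt (11) /11, exp( - 1),sqrt(7)/7, sqrt(5 ),sqrt( 6),sqrt( 10), sqrt (15), 49/11, 58*sqrt( 7)] 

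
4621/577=8 + 5/577 = 8.01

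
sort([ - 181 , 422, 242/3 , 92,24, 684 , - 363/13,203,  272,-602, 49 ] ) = [ - 602, - 181 , - 363/13, 24,49,242/3,92 , 203,272,  422 , 684]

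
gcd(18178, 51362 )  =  122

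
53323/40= 53323/40 = 1333.08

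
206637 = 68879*3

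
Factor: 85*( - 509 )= - 43265 = - 5^1*  17^1*509^1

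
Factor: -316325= - 5^2*12653^1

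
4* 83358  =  333432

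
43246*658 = 28455868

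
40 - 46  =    -  6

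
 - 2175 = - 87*25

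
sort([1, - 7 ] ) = [ - 7, 1 ]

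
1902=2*951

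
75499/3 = 25166 + 1/3 =25166.33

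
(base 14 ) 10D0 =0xb6e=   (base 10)2926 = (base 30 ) 37G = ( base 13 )1441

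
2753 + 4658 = 7411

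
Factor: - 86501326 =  - 2^1*43250663^1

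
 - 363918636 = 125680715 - 489599351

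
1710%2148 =1710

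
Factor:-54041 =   -  13^1*4157^1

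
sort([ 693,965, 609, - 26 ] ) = [ - 26 , 609, 693, 965]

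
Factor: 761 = 761^1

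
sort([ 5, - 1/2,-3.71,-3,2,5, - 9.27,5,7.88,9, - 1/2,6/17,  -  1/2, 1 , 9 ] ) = [ - 9.27,-3.71, - 3, - 1/2, - 1/2, - 1/2,6/17,  1 , 2,  5, 5,5,7.88, 9,9]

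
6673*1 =6673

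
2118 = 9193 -7075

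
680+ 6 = 686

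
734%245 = 244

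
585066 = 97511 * 6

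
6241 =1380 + 4861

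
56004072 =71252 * 786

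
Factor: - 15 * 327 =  - 3^2*5^1*  109^1  =  - 4905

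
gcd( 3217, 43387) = 1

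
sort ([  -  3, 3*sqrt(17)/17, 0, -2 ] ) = [  -  3 , - 2,  0, 3 * sqrt(17)/17 ] 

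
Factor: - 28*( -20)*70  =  39200 = 2^5*5^2*7^2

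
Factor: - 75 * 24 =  - 1800 = -2^3*3^2 *5^2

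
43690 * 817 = 35694730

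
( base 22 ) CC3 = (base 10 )6075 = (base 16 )17BB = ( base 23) BB3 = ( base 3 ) 22100000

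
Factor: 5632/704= 8   =  2^3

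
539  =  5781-5242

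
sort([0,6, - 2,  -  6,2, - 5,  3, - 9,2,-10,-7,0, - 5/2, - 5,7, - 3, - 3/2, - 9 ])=[ -10, - 9, - 9,-7, - 6, - 5, - 5, -3, - 5/2,-2, - 3/2,0,  0,2,2,3, 6,  7]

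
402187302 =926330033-524142731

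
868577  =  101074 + 767503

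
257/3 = 85  +  2/3 = 85.67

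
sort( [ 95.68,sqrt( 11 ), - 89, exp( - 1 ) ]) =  [ - 89, exp(-1 ),sqrt ( 11), 95.68 ]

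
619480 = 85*7288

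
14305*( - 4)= - 57220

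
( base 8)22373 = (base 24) GAB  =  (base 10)9467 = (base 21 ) 109H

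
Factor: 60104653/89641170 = 2^ ( - 1)*3^( - 2)*5^(  -  1 )*7^1*17^( - 1)*41^ ( - 1)*1117^1*1429^ (- 1)*7687^1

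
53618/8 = 6702+1/4 = 6702.25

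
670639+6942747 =7613386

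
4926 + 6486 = 11412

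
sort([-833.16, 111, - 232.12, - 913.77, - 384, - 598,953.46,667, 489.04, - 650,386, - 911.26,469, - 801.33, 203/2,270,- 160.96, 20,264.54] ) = [-913.77,  -  911.26 , - 833.16, - 801.33,-650,-598, - 384,  -  232.12,-160.96, 20, 203/2,111,264.54,  270 , 386,469,489.04,667,953.46 ] 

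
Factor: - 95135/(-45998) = 2^(-1)*5^1* 53^1 * 109^( - 1 )*211^(  -  1 )*359^1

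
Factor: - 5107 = -5107^1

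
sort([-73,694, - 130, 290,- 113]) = [ - 130, - 113, - 73,290,694 ] 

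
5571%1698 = 477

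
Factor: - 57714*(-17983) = 2^1*3^1*7^2*367^1*9619^1 = 1037870862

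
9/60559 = 9/60559 = 0.00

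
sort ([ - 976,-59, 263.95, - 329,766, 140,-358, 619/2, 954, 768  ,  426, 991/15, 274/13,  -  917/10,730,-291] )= [-976, - 358,- 329, - 291, - 917/10,-59, 274/13, 991/15, 140,263.95,619/2,426,730, 766, 768, 954 ]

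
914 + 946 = 1860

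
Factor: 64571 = 13^1*4967^1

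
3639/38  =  95 + 29/38  =  95.76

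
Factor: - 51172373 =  - 7^1 * 433^1*16883^1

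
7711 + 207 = 7918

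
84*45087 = 3787308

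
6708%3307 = 94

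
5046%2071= 904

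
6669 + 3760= 10429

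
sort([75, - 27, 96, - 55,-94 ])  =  [ - 94,  -  55, - 27,75,96 ]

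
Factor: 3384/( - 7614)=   -  2^2*3^( - 2) = - 4/9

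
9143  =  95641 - 86498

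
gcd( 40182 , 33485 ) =6697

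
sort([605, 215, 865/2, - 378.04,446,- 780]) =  [-780, - 378.04, 215, 865/2 , 446,605 ] 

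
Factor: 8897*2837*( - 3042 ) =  - 2^1 *3^2*7^1*13^2 * 31^1*41^1*2837^1 = - 76782480138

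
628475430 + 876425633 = 1504901063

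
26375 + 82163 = 108538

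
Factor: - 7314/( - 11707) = 2^1*3^1*53^1*509^( - 1 ) = 318/509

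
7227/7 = 7227/7 =1032.43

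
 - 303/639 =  - 1 + 112/213 = - 0.47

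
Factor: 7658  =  2^1 *7^1*547^1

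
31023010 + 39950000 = 70973010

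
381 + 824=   1205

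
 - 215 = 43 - 258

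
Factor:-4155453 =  - 3^2* 461717^1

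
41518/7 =5931 + 1/7= 5931.14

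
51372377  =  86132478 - 34760101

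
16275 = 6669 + 9606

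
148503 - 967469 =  - 818966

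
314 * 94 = 29516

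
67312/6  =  33656/3=   11218.67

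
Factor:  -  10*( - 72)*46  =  33120 = 2^5*3^2* 5^1*23^1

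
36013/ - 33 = -36013/33 =- 1091.30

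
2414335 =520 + 2413815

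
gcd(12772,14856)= 4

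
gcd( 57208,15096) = 8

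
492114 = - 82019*(-6 ) 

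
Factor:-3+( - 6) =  - 3^2=-9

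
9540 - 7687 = 1853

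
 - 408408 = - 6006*68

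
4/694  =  2/347 = 0.01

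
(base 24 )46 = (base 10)102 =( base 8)146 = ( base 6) 250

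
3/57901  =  3/57901=0.00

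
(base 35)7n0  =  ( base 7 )36230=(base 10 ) 9380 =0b10010010100100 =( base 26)dmk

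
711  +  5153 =5864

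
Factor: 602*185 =111370 = 2^1*5^1*7^1*37^1*43^1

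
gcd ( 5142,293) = 1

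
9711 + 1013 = 10724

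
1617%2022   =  1617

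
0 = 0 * 5154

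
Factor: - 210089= -11^1*71^1 * 269^1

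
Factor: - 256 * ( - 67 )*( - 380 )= - 6517760  =  -2^10*5^1*19^1*67^1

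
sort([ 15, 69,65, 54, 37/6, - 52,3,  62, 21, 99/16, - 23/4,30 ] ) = [ - 52 , - 23/4, 3,  37/6,99/16, 15, 21, 30,54, 62, 65,  69] 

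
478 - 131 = 347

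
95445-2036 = 93409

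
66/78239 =66/78239=0.00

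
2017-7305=-5288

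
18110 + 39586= 57696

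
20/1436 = 5/359=0.01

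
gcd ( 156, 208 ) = 52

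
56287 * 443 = 24935141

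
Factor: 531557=13^1*31^1*1319^1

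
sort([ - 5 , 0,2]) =[ - 5,0,2 ]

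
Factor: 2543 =2543^1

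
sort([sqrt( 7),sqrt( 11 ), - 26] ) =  [ - 26,  sqrt ( 7),sqrt (11 )]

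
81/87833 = 81/87833=0.00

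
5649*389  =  2197461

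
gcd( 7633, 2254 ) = 1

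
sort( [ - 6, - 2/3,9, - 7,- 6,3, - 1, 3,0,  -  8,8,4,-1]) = [-8,- 7,- 6, - 6, - 1,- 1, - 2/3  ,  0,3 , 3, 4,8, 9 ] 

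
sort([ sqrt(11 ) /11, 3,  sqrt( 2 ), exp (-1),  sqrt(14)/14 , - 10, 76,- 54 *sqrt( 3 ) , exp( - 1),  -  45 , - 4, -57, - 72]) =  [ - 54*sqrt(3 ), - 72,-57,- 45,- 10,  -  4,sqrt (14)/14, sqrt(11) /11 , exp( - 1),exp( - 1),sqrt(2),3,76]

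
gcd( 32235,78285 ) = 4605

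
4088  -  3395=693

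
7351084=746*9854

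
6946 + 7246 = 14192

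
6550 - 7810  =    -  1260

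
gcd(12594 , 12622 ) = 2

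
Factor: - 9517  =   - 31^1 * 307^1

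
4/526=2/263 = 0.01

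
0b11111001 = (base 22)b7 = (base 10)249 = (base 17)eb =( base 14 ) 13B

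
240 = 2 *120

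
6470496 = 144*44934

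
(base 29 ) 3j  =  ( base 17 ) 64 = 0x6A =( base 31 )3d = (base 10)106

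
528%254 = 20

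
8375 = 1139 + 7236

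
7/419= 7/419= 0.02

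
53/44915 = 53/44915= 0.00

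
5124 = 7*732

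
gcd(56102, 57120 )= 2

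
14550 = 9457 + 5093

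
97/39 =2+19/39 =2.49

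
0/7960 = 0 = 0.00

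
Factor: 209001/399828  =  2^( - 2 )  *  11^( - 1 )*23^1 =23/44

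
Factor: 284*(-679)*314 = -2^3*7^1*71^1*97^1*157^1=-60550504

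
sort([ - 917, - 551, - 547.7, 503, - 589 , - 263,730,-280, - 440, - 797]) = [ - 917 , - 797, - 589, - 551 , - 547.7, - 440, - 280,-263,503,  730 ] 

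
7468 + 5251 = 12719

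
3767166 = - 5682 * ( - 663 )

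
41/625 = 41/625 = 0.07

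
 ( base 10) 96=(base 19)51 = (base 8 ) 140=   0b1100000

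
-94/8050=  -47/4025 =-0.01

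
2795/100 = 27 + 19/20  =  27.95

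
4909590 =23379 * 210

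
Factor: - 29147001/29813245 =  - 3^1 * 5^( - 1)*7^( - 1)*  11^( - 1 ) * 13^1*29^1 * 211^( - 1 )*367^( -1) * 25771^1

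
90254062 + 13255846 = 103509908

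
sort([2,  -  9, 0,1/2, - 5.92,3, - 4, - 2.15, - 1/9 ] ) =[ - 9, - 5.92,-4, - 2.15,- 1/9, 0,1/2,2, 3]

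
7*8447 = 59129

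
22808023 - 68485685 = - 45677662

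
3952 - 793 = 3159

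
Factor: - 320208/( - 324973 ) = 336/341 = 2^4*3^1*7^1 * 11^( - 1)*31^ ( - 1)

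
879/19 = 879/19  =  46.26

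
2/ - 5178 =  - 1/2589  =  -0.00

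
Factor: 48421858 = 2^1 * 71^1*340999^1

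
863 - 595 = 268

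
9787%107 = 50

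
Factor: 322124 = 2^2*11^1 * 7321^1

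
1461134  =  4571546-3110412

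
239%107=25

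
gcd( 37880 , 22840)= 40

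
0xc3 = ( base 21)96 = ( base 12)143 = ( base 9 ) 236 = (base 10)195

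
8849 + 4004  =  12853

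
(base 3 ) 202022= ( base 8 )1044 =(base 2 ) 1000100100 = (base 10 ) 548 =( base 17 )1F4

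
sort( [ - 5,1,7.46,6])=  [ - 5,1,6,  7.46]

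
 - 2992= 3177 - 6169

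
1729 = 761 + 968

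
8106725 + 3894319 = 12001044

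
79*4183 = 330457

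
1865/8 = 1865/8 = 233.12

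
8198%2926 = 2346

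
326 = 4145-3819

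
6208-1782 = 4426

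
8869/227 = 39 + 16/227= 39.07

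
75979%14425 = 3854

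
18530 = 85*218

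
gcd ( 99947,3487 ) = 1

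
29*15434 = 447586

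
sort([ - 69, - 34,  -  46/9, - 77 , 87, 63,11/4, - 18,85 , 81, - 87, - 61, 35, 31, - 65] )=[  -  87,  -  77,  -  69, - 65, - 61, - 34,- 18, - 46/9, 11/4, 31,35 , 63,  81, 85, 87] 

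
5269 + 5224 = 10493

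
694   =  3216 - 2522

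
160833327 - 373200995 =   -  212367668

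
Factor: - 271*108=-29268 =- 2^2*3^3*271^1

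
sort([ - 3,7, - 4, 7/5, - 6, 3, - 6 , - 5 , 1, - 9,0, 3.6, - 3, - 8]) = [ - 9, - 8, - 6, - 6, - 5, - 4,  -  3,  -  3, 0, 1 , 7/5, 3,3.6, 7]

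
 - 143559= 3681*( - 39 )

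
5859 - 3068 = 2791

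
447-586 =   -  139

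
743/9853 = 743/9853 = 0.08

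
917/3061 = 917/3061 = 0.30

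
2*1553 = 3106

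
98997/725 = 136 + 397/725 = 136.55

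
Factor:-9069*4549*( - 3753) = 154829568393 = 3^4* 139^1* 3023^1*4549^1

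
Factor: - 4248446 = - 2^1*2124223^1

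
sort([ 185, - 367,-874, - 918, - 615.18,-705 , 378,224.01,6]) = [- 918, - 874, - 705, - 615.18, - 367, 6,185,224.01,378]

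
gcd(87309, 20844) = 9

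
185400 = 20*9270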